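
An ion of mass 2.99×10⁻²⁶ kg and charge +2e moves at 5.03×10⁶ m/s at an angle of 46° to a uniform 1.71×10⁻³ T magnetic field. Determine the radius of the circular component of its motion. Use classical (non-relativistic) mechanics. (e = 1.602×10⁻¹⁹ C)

r ≈ 197 m

v⊥ = v sinθ = 5.03×10⁶·sin46° ≈ 3.618×10⁶ m/s.
r = m v⊥/(|q|B) = (2.99×10⁻²⁶)(3.618×10⁶)/((3.204×10⁻¹⁹)(1.71×10⁻³)) ≈ 197 m.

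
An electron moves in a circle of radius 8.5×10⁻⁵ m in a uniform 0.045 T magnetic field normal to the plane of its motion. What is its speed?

From |q|vB = mv²/r, v = |q|Br/m.
v = (1.602×10⁻¹⁹)(0.045)(8.5×10⁻⁵)/9.109×10⁻³¹ ≈ 6.7×10⁵ m/s.

v ≈ 6.7×10⁵ m/s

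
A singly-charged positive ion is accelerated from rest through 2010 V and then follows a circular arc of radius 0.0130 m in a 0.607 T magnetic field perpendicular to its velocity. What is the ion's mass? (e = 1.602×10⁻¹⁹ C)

Combine |q|V = ½mv² and r = mv/(|q|B): eliminate v to get m = qB²r²/(2V).
m = (1.602×10⁻¹⁹)(0.607)²(0.0130)²/(2·2010) ≈ 2.48×10⁻²⁷ kg.

m ≈ 2.48×10⁻²⁷ kg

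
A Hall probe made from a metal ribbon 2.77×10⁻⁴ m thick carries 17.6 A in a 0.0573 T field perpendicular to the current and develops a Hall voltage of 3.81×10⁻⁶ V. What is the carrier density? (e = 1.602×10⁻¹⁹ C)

n ≈ 5.96×10²⁷ m⁻³

From V_H = IB/(n e t), n = IB/(V_H e t).
n = (17.6)(0.0573)/((3.81×10⁻⁶)(1.602×10⁻¹⁹)(2.77×10⁻⁴)) ≈ 5.96×10²⁷ m⁻³.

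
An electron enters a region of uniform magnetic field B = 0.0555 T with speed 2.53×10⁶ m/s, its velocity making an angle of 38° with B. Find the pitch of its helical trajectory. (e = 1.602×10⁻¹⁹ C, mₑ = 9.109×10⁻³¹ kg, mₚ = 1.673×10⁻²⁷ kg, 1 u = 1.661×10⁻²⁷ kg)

v∥ = v cosθ = 2.53×10⁶·cos38° ≈ 1.994×10⁶ m/s.
T = 2πm/(|q|B) = 2π(9.109×10⁻³¹)/((1.602×10⁻¹⁹)(0.0555)) ≈ 6.437×10⁻¹⁰ s.
pitch = v∥ T = (1.994×10⁶)(6.437×10⁻¹⁰) ≈ 1.28×10⁻³ m.

p ≈ 1.28×10⁻³ m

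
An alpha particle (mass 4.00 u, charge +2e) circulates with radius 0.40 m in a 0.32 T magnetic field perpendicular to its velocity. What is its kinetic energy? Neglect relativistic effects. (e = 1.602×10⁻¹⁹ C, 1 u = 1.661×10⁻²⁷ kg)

KE ≈ 7.9×10⁵ eV

v = |q|Br/m, then KE = ½mv² = (qBr)²/(2m).
v = (3.204×10⁻¹⁹)(0.32)(0.40)/6.644×10⁻²⁷ ≈ 6.173×10⁶ m/s.
KE = ½(6.644×10⁻²⁷)(6.173×10⁶)² ≈ 1.3×10⁻¹³ J = 7.9×10⁵ eV.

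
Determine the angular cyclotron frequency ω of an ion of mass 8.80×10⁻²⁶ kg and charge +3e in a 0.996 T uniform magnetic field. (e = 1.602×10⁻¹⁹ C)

ω = |q|B/m.
ω = (4.806×10⁻¹⁹)(0.996)/8.80×10⁻²⁶ ≈ 5.44×10⁶ rad/s.

ω ≈ 5.44×10⁶ rad/s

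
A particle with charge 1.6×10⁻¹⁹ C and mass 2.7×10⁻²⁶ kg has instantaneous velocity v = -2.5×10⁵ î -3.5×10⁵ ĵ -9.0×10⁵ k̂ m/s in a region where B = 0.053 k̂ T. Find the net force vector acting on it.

F ≈ (-2.97×10⁻¹⁵, 2.12×10⁻¹⁵, 0) N

v×B = (-1.86×10⁴, 1.32×10⁴, 0) N/C.
F = q v×B = (1.6×10⁻¹⁹ C)·(-1.86×10⁴, 1.32×10⁴, 0) = (-2.97×10⁻¹⁵, 2.12×10⁻¹⁵, 0) N.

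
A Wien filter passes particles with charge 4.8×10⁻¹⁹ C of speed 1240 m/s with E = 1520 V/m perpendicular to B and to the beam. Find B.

Balance of forces in the selector: qE = qvB ⇒ B = E/v.
B = 1520/1240 = 1.23 T.

B = 1.23 T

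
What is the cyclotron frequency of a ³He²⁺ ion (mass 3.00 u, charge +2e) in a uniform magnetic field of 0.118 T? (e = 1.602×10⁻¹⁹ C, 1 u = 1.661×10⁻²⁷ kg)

f = |q|B/(2πm).
f = (3.204×10⁻¹⁹)(0.118)/(2π·4.983×10⁻²⁷) ≈ 1.21×10⁶ Hz.

f ≈ 1.21×10⁶ Hz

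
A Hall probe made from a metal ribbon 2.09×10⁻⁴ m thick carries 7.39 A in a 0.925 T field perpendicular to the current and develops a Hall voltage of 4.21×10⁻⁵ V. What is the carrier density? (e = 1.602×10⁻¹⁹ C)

From V_H = IB/(n e t), n = IB/(V_H e t).
n = (7.39)(0.925)/((4.21×10⁻⁵)(1.602×10⁻¹⁹)(2.09×10⁻⁴)) ≈ 4.85×10²⁷ m⁻³.

n ≈ 4.85×10²⁷ m⁻³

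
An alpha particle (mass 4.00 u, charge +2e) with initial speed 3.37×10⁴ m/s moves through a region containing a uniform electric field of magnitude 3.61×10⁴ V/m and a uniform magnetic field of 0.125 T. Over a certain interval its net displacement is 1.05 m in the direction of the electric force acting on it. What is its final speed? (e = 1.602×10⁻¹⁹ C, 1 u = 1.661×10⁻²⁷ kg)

B does no work; ΔKE = |q|E d.
½mv_f² = ½mv₀² + |q|Ed = ½(6.644×10⁻²⁷)(3.37×10⁴)² + (3.204×10⁻¹⁹)(3.61×10⁴)(1.05) ≈ 3.773×10⁻¹⁸ J + 1.214×10⁻¹⁴ J ≈ 1.215×10⁻¹⁴ J.
v_f = √(2·1.215×10⁻¹⁴/6.644×10⁻²⁷) ≈ 1.91×10⁶ m/s.

v_f ≈ 1.91×10⁶ m/s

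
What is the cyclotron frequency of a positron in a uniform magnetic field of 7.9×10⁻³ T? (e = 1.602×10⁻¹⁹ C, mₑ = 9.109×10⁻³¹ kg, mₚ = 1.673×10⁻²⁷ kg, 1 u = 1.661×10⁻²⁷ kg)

f = |q|B/(2πm).
f = (1.602×10⁻¹⁹)(7.9×10⁻³)/(2π·9.109×10⁻³¹) ≈ 2.2×10⁸ Hz.

f ≈ 2.2×10⁸ Hz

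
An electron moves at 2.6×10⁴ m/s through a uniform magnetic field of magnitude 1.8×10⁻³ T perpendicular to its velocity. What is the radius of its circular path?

The magnetic force provides the centripetal force: |q|vB = mv²/r.
r = mv/(|q|B) = (9.109×10⁻³¹)(2.6×10⁴)/((1.602×10⁻¹⁹)(1.8×10⁻³)) ≈ 8.2×10⁻⁵ m.

r ≈ 8.2×10⁻⁵ m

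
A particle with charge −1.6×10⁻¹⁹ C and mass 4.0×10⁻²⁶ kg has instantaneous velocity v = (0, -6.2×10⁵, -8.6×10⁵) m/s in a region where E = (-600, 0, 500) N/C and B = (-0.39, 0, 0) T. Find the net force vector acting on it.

v×B = (0, 3.35×10⁵, -2.42×10⁵) N/C.
E + v×B = (-600, 3.35×10⁵, -2.41×10⁵) N/C.
F = q(E + v×B) = (−1.6×10⁻¹⁹ C)·(-600, 3.35×10⁵, -2.41×10⁵) = (9.60×10⁻¹⁷, -5.37×10⁻¹⁴, 3.86×10⁻¹⁴) N.

F ≈ (9.60×10⁻¹⁷, -5.37×10⁻¹⁴, 3.86×10⁻¹⁴) N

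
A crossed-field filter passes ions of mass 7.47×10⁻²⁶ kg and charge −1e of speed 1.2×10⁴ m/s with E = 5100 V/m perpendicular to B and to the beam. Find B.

B = 0.42 T

Balance of forces in the selector: qE = qvB ⇒ B = E/v.
B = 5100/1.2×10⁴ = 0.42 T.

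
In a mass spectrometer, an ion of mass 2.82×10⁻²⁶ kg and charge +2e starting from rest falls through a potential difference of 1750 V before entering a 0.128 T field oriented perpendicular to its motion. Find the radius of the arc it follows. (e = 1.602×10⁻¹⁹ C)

Acceleration: |q|V = ½mv² ⇒ v = √(2|q|V/m) = √(2·3.204×10⁻¹⁹·1750/2.82×10⁻²⁶) ≈ 1.994×10⁵ m/s.
In the field: r = mv/(|q|B) = (2.82×10⁻²⁶)(1.994×10⁵)/((3.204×10⁻¹⁹)(0.128)) ≈ 0.137 m.

r ≈ 0.137 m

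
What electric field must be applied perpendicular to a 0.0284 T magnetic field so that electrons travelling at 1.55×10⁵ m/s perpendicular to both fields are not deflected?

For straight-line motion qE = qvB, so E = vB.
E = 1.55×10⁵ × 0.0284 = 4400 V/m.

E = 4400 V/m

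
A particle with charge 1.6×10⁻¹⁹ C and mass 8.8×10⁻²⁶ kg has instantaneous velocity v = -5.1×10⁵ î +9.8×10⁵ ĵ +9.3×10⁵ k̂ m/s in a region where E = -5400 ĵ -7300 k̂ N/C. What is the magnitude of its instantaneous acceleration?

|a| ≈ 1.65×10¹⁰ m/s²

Only an electric field acts, so F = qE = (1.6×10⁻¹⁹ C)·(0, -5400, -7300) = (0, -8.64×10⁻¹⁶, -1.17×10⁻¹⁵) N.
|a| = |F|/m = 1.453×10⁻¹⁵/8.8×10⁻²⁶ ≈ 1.65×10¹⁰ m/s².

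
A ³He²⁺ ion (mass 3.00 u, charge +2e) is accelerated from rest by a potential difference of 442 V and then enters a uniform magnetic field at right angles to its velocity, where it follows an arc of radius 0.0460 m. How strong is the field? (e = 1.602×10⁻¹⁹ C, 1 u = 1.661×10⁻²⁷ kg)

v = √(2|q|V/m) = √(2·3.204×10⁻¹⁹·442/4.983×10⁻²⁷) ≈ 2.384×10⁵ m/s.
B = mv/(|q|r) = (4.983×10⁻²⁷)(2.384×10⁵)/((3.204×10⁻¹⁹)(0.0460)) ≈ 0.0806 T.

B ≈ 0.0806 T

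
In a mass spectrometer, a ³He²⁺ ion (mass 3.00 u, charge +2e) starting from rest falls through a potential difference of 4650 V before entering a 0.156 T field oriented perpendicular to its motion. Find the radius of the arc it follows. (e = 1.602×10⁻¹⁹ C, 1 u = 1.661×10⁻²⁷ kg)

Acceleration: |q|V = ½mv² ⇒ v = √(2|q|V/m) = √(2·3.204×10⁻¹⁹·4650/4.983×10⁻²⁷) ≈ 7.733×10⁵ m/s.
In the field: r = mv/(|q|B) = (4.983×10⁻²⁷)(7.733×10⁵)/((3.204×10⁻¹⁹)(0.156)) ≈ 0.0771 m.

r ≈ 0.0771 m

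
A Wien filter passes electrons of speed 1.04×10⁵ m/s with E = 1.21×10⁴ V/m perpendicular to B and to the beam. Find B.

B = 0.116 T

Balance of forces in the selector: qE = qvB ⇒ B = E/v.
B = 1.21×10⁴/1.04×10⁵ = 0.116 T.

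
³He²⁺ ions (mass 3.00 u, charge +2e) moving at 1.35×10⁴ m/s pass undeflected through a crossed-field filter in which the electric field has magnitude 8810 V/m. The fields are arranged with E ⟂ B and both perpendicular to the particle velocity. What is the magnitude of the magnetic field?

Balance of forces in the selector: qE = qvB ⇒ B = E/v.
B = 8810/1.35×10⁴ = 0.653 T.

B = 0.653 T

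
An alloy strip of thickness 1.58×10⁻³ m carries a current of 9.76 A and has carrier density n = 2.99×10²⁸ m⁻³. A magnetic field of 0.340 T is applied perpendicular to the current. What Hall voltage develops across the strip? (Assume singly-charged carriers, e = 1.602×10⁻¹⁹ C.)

V_H = IB/(n e t).
V_H = (9.76)(0.340)/((2.99×10²⁸)(1.602×10⁻¹⁹)(1.58×10⁻³)) ≈ 4.38×10⁻⁷ V.

V_H ≈ 4.38×10⁻⁷ V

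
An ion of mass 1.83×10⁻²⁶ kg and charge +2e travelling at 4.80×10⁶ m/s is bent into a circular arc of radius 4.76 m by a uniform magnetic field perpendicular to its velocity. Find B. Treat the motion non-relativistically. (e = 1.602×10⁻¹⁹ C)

From |q|vB = mv²/r, B = mv/(|q|r).
B = (1.83×10⁻²⁶)(4.80×10⁶)/((3.204×10⁻¹⁹)(4.76)) ≈ 0.0576 T.

B ≈ 0.0576 T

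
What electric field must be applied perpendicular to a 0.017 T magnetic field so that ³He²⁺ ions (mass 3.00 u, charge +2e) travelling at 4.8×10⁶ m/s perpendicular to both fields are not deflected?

For straight-line motion qE = qvB, so E = vB.
E = 4.8×10⁶ × 0.017 = 8.2×10⁴ V/m.

E = 8.2×10⁴ V/m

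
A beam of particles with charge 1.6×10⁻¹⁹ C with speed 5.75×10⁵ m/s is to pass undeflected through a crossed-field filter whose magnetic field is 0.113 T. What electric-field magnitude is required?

For straight-line motion qE = qvB, so E = vB.
E = 5.75×10⁵ × 0.113 = 6.50×10⁴ V/m.

E = 6.50×10⁴ V/m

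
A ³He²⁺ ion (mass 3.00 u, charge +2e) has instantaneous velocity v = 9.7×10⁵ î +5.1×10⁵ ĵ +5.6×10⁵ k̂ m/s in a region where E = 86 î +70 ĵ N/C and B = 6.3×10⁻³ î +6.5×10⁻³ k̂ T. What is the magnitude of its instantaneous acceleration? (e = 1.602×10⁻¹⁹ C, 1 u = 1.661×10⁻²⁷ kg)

v×B = (3320, -2780, -3210) N/C.
E + v×B = (3400, -2710, -3210) N/C.
F = q(E + v×B) = (3.204×10⁻¹⁹ C)·(3400, -2710, -3210) = (1.09×10⁻¹⁵, -8.67×10⁻¹⁶, -1.03×10⁻¹⁵) N.
|a| = |F|/m = 1.732×10⁻¹⁵/4.983×10⁻²⁷ ≈ 3.48×10¹¹ m/s².

|a| ≈ 3.48×10¹¹ m/s²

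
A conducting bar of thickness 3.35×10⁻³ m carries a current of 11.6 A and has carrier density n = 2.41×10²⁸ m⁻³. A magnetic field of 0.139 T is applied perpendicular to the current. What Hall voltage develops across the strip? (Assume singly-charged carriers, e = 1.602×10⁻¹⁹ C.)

V_H = IB/(n e t).
V_H = (11.6)(0.139)/((2.41×10²⁸)(1.602×10⁻¹⁹)(3.35×10⁻³)) ≈ 1.25×10⁻⁷ V.

V_H ≈ 1.25×10⁻⁷ V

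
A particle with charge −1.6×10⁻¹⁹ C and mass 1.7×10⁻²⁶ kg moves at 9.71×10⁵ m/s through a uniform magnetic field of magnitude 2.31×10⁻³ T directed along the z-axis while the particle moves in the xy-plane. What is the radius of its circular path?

The magnetic force provides the centripetal force: |q|vB = mv²/r.
r = mv/(|q|B) = (1.7×10⁻²⁶)(9.71×10⁵)/((1.6×10⁻¹⁹)(2.31×10⁻³)) ≈ 44.7 m.

r ≈ 44.7 m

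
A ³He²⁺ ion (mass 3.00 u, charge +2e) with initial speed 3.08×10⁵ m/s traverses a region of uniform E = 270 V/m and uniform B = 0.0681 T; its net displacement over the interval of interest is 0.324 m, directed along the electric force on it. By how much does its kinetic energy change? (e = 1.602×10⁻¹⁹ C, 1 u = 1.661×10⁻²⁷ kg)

ΔKE ≈ 2.80×10⁻¹⁷ J

The magnetic force is always ⟂ v and does no work; only the electric force changes KE.
ΔKE = F_E · d = |q|E d = (3.204×10⁻¹⁹)(270)(0.324) ≈ 2.80×10⁻¹⁷ J.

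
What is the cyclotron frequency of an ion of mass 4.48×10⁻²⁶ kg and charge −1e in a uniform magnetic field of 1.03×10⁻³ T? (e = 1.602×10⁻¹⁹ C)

f = |q|B/(2πm).
f = (1.602×10⁻¹⁹)(1.03×10⁻³)/(2π·4.48×10⁻²⁶) ≈ 586 Hz.

f ≈ 586 Hz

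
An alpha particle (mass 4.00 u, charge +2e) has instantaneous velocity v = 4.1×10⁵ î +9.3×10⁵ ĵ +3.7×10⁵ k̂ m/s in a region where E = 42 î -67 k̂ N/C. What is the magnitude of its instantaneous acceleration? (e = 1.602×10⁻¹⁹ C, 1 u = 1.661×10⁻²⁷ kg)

|a| ≈ 3.81×10⁹ m/s²

Only an electric field acts, so F = qE = (3.204×10⁻¹⁹ C)·(42.0, 0, -67.0) = (1.35×10⁻¹⁷, 0, -2.15×10⁻¹⁷) N.
|a| = |F|/m = 2.534×10⁻¹⁷/6.644×10⁻²⁷ ≈ 3.81×10⁹ m/s².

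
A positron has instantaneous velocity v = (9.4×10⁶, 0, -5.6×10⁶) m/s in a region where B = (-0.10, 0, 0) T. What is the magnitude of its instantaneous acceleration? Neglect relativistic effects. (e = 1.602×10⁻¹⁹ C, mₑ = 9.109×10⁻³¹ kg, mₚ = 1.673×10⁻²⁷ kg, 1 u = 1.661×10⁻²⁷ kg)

|a| ≈ 9.85×10¹⁶ m/s²

v×B = (0, 5.60×10⁵, 0) N/C.
F = q v×B = (1.602×10⁻¹⁹ C)·(0, 5.60×10⁵, 0) = (0, 8.97×10⁻¹⁴, 0) N.
|a| = |F|/m = 8.971×10⁻¹⁴/9.109×10⁻³¹ ≈ 9.85×10¹⁶ m/s².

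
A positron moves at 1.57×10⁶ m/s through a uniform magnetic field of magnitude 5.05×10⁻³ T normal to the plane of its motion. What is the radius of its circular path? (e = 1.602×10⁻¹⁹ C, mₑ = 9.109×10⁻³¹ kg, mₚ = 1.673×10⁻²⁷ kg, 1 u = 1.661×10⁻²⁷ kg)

The magnetic force provides the centripetal force: |q|vB = mv²/r.
r = mv/(|q|B) = (9.109×10⁻³¹)(1.57×10⁶)/((1.602×10⁻¹⁹)(5.05×10⁻³)) ≈ 1.77×10⁻³ m.

r ≈ 1.77×10⁻³ m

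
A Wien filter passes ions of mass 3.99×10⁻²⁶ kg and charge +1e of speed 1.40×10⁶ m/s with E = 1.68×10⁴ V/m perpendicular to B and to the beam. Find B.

Balance of forces in the selector: qE = qvB ⇒ B = E/v.
B = 1.68×10⁴/1.40×10⁶ = 0.0120 T.

B = 0.0120 T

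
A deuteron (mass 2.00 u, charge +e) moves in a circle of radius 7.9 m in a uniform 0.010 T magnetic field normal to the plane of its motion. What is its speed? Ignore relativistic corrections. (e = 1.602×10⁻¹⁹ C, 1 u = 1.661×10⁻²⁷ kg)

From |q|vB = mv²/r, v = |q|Br/m.
v = (1.602×10⁻¹⁹)(0.010)(7.9)/3.322×10⁻²⁷ ≈ 3.8×10⁶ m/s.

v ≈ 3.8×10⁶ m/s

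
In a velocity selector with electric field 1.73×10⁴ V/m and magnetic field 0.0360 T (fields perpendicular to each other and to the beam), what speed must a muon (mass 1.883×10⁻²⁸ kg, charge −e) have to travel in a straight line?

Straight-line motion ⇒ electric and magnetic forces cancel, so E = vB.
v = E/B = 1.73×10⁴/0.0360 = 4.81×10⁵ m/s.

v = 4.81×10⁵ m/s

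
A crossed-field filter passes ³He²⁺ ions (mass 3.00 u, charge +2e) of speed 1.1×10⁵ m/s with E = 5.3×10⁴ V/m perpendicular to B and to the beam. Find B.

B = 0.48 T

Balance of forces in the selector: qE = qvB ⇒ B = E/v.
B = 5.3×10⁴/1.1×10⁵ = 0.48 T.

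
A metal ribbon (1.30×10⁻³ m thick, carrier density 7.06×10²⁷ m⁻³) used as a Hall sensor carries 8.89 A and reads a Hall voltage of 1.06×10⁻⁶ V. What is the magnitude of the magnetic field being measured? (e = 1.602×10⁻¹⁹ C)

B ≈ 0.175 T

From V_H = IB/(n e t), B = V_H n e t / I.
B = (1.06×10⁻⁶)(7.06×10²⁷)(1.602×10⁻¹⁹)(1.30×10⁻³)/8.89 ≈ 0.175 T.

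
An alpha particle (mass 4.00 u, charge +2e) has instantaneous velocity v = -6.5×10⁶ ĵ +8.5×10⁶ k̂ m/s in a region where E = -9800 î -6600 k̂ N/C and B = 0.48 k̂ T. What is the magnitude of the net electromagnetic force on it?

v×B = (-3.12×10⁶, 0, 0) N/C.
E + v×B = (-3.13×10⁶, 0, -6600) N/C.
F = q(E + v×B) = (3.204×10⁻¹⁹ C)·(-3.13×10⁶, 0, -6600) = (-1.00×10⁻¹², 0, -2.11×10⁻¹⁵) N.
|F| = 1.00×10⁻¹² N.

|F| ≈ 1.00×10⁻¹² N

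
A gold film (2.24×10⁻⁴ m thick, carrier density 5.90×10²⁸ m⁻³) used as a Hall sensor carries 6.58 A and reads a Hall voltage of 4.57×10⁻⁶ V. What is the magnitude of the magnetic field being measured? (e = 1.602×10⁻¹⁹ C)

B ≈ 1.47 T

From V_H = IB/(n e t), B = V_H n e t / I.
B = (4.57×10⁻⁶)(5.90×10²⁸)(1.602×10⁻¹⁹)(2.24×10⁻⁴)/6.58 ≈ 1.47 T.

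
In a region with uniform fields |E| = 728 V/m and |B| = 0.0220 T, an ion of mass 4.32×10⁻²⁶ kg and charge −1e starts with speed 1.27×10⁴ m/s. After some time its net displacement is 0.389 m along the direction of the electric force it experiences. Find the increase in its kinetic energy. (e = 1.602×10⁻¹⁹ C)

ΔKE ≈ 4.54×10⁻¹⁷ J

The magnetic force is always ⟂ v and does no work; only the electric force changes KE.
ΔKE = F_E · d = |q|E d = (1.602×10⁻¹⁹)(728)(0.389) ≈ 4.54×10⁻¹⁷ J.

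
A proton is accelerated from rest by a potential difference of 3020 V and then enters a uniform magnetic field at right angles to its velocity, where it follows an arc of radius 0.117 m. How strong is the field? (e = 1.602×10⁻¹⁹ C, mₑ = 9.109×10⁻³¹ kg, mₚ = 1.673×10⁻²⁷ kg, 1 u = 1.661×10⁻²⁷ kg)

v = √(2|q|V/m) = √(2·1.602×10⁻¹⁹·3020/1.673×10⁻²⁷) ≈ 7.605×10⁵ m/s.
B = mv/(|q|r) = (1.673×10⁻²⁷)(7.605×10⁵)/((1.602×10⁻¹⁹)(0.117)) ≈ 0.0679 T.

B ≈ 0.0679 T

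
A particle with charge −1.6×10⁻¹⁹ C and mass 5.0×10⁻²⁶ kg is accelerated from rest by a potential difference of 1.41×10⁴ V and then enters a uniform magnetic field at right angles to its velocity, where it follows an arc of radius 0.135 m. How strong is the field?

v = √(2|q|V/m) = √(2·1.6×10⁻¹⁹·1.41×10⁴/5.0×10⁻²⁶) ≈ 3.004×10⁵ m/s.
B = mv/(|q|r) = (5.0×10⁻²⁶)(3.004×10⁵)/((1.6×10⁻¹⁹)(0.135)) ≈ 0.695 T.

B ≈ 0.695 T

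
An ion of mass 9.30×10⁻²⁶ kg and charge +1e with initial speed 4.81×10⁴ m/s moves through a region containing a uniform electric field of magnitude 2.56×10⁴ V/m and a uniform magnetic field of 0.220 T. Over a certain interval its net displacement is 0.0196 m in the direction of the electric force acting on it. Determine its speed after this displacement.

B does no work; ΔKE = |q|E d.
½mv_f² = ½mv₀² + |q|Ed = ½(9.30×10⁻²⁶)(4.81×10⁴)² + (1.602×10⁻¹⁹)(2.56×10⁴)(0.0196) ≈ 1.076×10⁻¹⁶ J + 8.038×10⁻¹⁷ J ≈ 1.880×10⁻¹⁶ J.
v_f = √(2·1.880×10⁻¹⁶/9.30×10⁻²⁶) ≈ 6.36×10⁴ m/s.

v_f ≈ 6.36×10⁴ m/s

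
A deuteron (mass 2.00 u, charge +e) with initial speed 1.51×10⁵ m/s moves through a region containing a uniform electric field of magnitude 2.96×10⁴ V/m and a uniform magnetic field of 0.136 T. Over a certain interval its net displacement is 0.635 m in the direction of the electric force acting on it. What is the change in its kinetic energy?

The magnetic force is always ⟂ v and does no work; only the electric force changes KE.
ΔKE = F_E · d = |q|E d = (1.602×10⁻¹⁹)(2.96×10⁴)(0.635) ≈ 3.01×10⁻¹⁵ J.

ΔKE ≈ 3.01×10⁻¹⁵ J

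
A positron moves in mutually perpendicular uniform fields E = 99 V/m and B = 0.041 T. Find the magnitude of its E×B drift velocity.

v_d ≈ 2400 m/s

The steady drift has the magnetic force balancing the electric force, so v_d = E/B.
v_d = 99/0.041 = 2400 m/s.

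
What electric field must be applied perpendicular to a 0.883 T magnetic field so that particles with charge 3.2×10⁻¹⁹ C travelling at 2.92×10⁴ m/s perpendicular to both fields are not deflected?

For straight-line motion qE = qvB, so E = vB.
E = 2.92×10⁴ × 0.883 = 2.58×10⁴ V/m.

E = 2.58×10⁴ V/m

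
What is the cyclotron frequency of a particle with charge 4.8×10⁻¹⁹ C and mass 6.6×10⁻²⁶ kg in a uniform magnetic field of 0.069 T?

f ≈ 8.0×10⁴ Hz

f = |q|B/(2πm).
f = (4.8×10⁻¹⁹)(0.069)/(2π·6.6×10⁻²⁶) ≈ 8.0×10⁴ Hz.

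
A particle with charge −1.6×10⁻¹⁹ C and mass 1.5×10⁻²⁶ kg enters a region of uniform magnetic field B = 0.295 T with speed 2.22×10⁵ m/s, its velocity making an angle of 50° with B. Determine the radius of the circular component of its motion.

r ≈ 0.0540 m

v⊥ = v sinθ = 2.22×10⁵·sin50° ≈ 1.701×10⁵ m/s.
r = m v⊥/(|q|B) = (1.5×10⁻²⁶)(1.701×10⁵)/((1.6×10⁻¹⁹)(0.295)) ≈ 0.0540 m.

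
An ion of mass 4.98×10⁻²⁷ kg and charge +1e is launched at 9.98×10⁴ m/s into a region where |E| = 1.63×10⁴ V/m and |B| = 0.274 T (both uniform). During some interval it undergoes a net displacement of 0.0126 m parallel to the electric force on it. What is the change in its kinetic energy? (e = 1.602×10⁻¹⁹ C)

The magnetic force is always ⟂ v and does no work; only the electric force changes KE.
ΔKE = F_E · d = |q|E d = (1.602×10⁻¹⁹)(1.63×10⁴)(0.0126) ≈ 3.29×10⁻¹⁷ J.

ΔKE ≈ 3.29×10⁻¹⁷ J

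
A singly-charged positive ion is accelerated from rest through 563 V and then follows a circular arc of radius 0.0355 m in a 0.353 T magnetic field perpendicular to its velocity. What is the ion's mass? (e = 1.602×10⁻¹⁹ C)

m ≈ 2.23×10⁻²⁶ kg

Combine |q|V = ½mv² and r = mv/(|q|B): eliminate v to get m = qB²r²/(2V).
m = (1.602×10⁻¹⁹)(0.353)²(0.0355)²/(2·563) ≈ 2.23×10⁻²⁶ kg.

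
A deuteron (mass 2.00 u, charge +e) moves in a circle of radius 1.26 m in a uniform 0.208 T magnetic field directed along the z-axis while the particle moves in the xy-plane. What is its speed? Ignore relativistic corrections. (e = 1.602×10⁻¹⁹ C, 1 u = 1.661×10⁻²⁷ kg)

From |q|vB = mv²/r, v = |q|Br/m.
v = (1.602×10⁻¹⁹)(0.208)(1.26)/3.322×10⁻²⁷ ≈ 1.26×10⁷ m/s.

v ≈ 1.26×10⁷ m/s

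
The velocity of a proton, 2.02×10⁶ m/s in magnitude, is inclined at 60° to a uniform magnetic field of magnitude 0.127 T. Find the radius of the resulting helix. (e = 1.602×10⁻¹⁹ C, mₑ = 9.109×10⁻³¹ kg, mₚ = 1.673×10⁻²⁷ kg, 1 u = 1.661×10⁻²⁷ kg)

r ≈ 0.144 m

v⊥ = v sinθ = 2.02×10⁶·sin60° ≈ 1.749×10⁶ m/s.
r = m v⊥/(|q|B) = (1.673×10⁻²⁷)(1.749×10⁶)/((1.602×10⁻¹⁹)(0.127)) ≈ 0.144 m.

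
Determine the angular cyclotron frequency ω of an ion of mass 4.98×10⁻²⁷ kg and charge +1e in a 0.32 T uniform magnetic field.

ω = |q|B/m.
ω = (1.602×10⁻¹⁹)(0.32)/4.98×10⁻²⁷ ≈ 1.0×10⁷ rad/s.

ω ≈ 1.0×10⁷ rad/s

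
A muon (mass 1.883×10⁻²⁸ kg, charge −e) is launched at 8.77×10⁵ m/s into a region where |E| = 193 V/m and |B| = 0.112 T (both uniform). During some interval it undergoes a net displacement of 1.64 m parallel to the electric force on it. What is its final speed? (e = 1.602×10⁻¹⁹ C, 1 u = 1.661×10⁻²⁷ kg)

B does no work; ΔKE = |q|E d.
½mv_f² = ½mv₀² + |q|Ed = ½(1.883×10⁻²⁸)(8.77×10⁵)² + (1.602×10⁻¹⁹)(193)(1.64) ≈ 7.241×10⁻¹⁷ J + 5.071×10⁻¹⁷ J ≈ 1.231×10⁻¹⁶ J.
v_f = √(2·1.231×10⁻¹⁶/1.883×10⁻²⁸) ≈ 1.14×10⁶ m/s.

v_f ≈ 1.14×10⁶ m/s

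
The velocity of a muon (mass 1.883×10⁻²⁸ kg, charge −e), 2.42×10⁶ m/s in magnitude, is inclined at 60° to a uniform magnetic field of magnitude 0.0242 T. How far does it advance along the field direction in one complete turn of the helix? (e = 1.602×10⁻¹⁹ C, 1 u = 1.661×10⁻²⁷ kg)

v∥ = v cosθ = 2.42×10⁶·cos60° ≈ 1.210×10⁶ m/s.
T = 2πm/(|q|B) = 2π(1.883×10⁻²⁸)/((1.602×10⁻¹⁹)(0.0242)) ≈ 3.052×10⁻⁷ s.
pitch = v∥ T = (1.210×10⁶)(3.052×10⁻⁷) ≈ 0.369 m.

p ≈ 0.369 m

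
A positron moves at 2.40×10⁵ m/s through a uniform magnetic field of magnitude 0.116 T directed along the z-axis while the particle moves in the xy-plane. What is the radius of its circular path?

r ≈ 1.18×10⁻⁵ m

The magnetic force provides the centripetal force: |q|vB = mv²/r.
r = mv/(|q|B) = (9.109×10⁻³¹)(2.40×10⁵)/((1.602×10⁻¹⁹)(0.116)) ≈ 1.18×10⁻⁵ m.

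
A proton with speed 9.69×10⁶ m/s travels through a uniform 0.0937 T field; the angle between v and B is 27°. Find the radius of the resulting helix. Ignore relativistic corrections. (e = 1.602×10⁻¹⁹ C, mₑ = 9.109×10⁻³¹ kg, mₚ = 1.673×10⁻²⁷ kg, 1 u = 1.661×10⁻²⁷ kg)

r ≈ 0.490 m

v⊥ = v sinθ = 9.69×10⁶·sin27° ≈ 4.399×10⁶ m/s.
r = m v⊥/(|q|B) = (1.673×10⁻²⁷)(4.399×10⁶)/((1.602×10⁻¹⁹)(0.0937)) ≈ 0.490 m.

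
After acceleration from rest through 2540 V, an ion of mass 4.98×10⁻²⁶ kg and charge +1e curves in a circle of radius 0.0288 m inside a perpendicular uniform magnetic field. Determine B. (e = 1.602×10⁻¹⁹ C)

v = √(2|q|V/m) = √(2·1.602×10⁻¹⁹·2540/4.98×10⁻²⁶) ≈ 1.278×10⁵ m/s.
B = mv/(|q|r) = (4.98×10⁻²⁶)(1.278×10⁵)/((1.602×10⁻¹⁹)(0.0288)) ≈ 1.38 T.

B ≈ 1.38 T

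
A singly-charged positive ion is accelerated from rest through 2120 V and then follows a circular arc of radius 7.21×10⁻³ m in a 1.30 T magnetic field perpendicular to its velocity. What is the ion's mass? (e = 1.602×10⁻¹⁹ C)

m ≈ 3.32×10⁻²⁷ kg

Combine |q|V = ½mv² and r = mv/(|q|B): eliminate v to get m = qB²r²/(2V).
m = (1.602×10⁻¹⁹)(1.30)²(7.21×10⁻³)²/(2·2120) ≈ 3.32×10⁻²⁷ kg.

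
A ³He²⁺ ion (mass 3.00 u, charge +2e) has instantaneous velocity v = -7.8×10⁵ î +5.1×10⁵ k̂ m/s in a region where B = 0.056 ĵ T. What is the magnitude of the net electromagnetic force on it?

v×B = (-2.86×10⁴, 0, -4.37×10⁴) N/C.
F = q v×B = (3.204×10⁻¹⁹ C)·(-2.86×10⁴, 0, -4.37×10⁴) = (-9.15×10⁻¹⁵, 0, -1.40×10⁻¹⁴) N.
|F| = 1.67×10⁻¹⁴ N.

|F| ≈ 1.67×10⁻¹⁴ N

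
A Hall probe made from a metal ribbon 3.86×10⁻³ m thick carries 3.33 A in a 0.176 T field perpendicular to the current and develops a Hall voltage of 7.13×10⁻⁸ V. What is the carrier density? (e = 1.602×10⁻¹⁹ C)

From V_H = IB/(n e t), n = IB/(V_H e t).
n = (3.33)(0.176)/((7.13×10⁻⁸)(1.602×10⁻¹⁹)(3.86×10⁻³)) ≈ 1.33×10²⁸ m⁻³.

n ≈ 1.33×10²⁸ m⁻³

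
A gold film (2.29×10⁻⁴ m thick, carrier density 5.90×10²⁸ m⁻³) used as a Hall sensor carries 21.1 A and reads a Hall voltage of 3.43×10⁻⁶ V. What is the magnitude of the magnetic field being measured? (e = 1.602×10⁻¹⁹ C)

From V_H = IB/(n e t), B = V_H n e t / I.
B = (3.43×10⁻⁶)(5.90×10²⁸)(1.602×10⁻¹⁹)(2.29×10⁻⁴)/21.1 ≈ 0.352 T.

B ≈ 0.352 T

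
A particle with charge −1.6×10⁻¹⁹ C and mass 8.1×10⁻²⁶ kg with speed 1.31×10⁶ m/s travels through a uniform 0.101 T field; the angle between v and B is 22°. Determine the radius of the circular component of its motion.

v⊥ = v sinθ = 1.31×10⁶·sin22° ≈ 4.907×10⁵ m/s.
r = m v⊥/(|q|B) = (8.1×10⁻²⁶)(4.907×10⁵)/((1.6×10⁻¹⁹)(0.101)) ≈ 2.46 m.

r ≈ 2.46 m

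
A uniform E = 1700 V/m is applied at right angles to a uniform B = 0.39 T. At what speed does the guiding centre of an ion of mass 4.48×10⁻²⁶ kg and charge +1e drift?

v_d ≈ 4400 m/s

The E×B drift speed is v_d = E/B.
v_d = 1700/0.39 = 4400 m/s.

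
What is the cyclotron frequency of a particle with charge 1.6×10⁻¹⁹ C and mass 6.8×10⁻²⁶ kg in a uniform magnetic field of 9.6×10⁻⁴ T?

f ≈ 360 Hz

f = |q|B/(2πm).
f = (1.6×10⁻¹⁹)(9.6×10⁻⁴)/(2π·6.8×10⁻²⁶) ≈ 360 Hz.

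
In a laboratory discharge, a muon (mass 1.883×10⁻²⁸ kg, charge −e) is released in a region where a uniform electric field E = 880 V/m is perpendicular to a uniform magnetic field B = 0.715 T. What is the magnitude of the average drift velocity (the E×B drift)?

The E×B drift speed is v_d = E/B.
v_d = 880/0.715 = 1230 m/s.

v_d ≈ 1230 m/s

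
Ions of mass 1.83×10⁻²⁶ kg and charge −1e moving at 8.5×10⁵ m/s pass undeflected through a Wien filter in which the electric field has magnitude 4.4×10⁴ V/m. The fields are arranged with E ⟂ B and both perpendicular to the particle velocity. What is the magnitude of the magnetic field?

B = 0.052 T

Balance of forces in the selector: qE = qvB ⇒ B = E/v.
B = 4.4×10⁴/8.5×10⁵ = 0.052 T.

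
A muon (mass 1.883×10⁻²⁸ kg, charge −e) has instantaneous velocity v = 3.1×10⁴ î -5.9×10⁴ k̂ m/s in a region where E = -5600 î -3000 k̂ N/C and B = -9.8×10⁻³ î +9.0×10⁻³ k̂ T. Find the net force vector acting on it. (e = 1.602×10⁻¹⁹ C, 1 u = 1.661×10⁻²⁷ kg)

F ≈ (8.97×10⁻¹⁶, -4.79×10⁻¹⁷, 4.81×10⁻¹⁶) N

v×B = (0, 299, 0) N/C.
E + v×B = (-5600, 299, -3000) N/C.
F = q(E + v×B) = (−1.602×10⁻¹⁹ C)·(-5600, 299, -3000) = (8.97×10⁻¹⁶, -4.79×10⁻¹⁷, 4.81×10⁻¹⁶) N.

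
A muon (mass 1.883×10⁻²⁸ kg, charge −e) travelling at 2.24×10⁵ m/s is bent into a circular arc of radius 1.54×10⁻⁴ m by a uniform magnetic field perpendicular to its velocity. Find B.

From |q|vB = mv²/r, B = mv/(|q|r).
B = (1.883×10⁻²⁸)(2.24×10⁵)/((1.602×10⁻¹⁹)(1.54×10⁻⁴)) ≈ 1.71 T.

B ≈ 1.71 T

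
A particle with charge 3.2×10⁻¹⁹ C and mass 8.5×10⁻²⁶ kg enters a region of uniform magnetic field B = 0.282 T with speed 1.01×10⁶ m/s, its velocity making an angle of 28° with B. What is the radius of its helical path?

v⊥ = v sinθ = 1.01×10⁶·sin28° ≈ 4.742×10⁵ m/s.
r = m v⊥/(|q|B) = (8.5×10⁻²⁶)(4.742×10⁵)/((3.2×10⁻¹⁹)(0.282)) ≈ 0.447 m.

r ≈ 0.447 m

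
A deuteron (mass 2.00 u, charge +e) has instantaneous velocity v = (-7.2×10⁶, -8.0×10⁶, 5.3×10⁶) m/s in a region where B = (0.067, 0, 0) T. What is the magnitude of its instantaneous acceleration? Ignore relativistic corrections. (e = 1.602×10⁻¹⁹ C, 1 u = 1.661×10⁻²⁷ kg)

v×B = (0, 3.55×10⁵, 5.36×10⁵) N/C.
F = q v×B = (1.602×10⁻¹⁹ C)·(0, 3.55×10⁵, 5.36×10⁵) = (0, 5.69×10⁻¹⁴, 8.59×10⁻¹⁴) N.
|a| = |F|/m = 1.030×10⁻¹³/3.322×10⁻²⁷ ≈ 3.10×10¹³ m/s².

|a| ≈ 3.10×10¹³ m/s²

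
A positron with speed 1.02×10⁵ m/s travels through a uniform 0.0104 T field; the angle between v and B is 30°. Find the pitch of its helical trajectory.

v∥ = v cosθ = 1.02×10⁵·cos30° ≈ 8.833×10⁴ m/s.
T = 2πm/(|q|B) = 2π(9.109×10⁻³¹)/((1.602×10⁻¹⁹)(0.0104)) ≈ 3.435×10⁻⁹ s.
pitch = v∥ T = (8.833×10⁴)(3.435×10⁻⁹) ≈ 3.03×10⁻⁴ m.

p ≈ 3.03×10⁻⁴ m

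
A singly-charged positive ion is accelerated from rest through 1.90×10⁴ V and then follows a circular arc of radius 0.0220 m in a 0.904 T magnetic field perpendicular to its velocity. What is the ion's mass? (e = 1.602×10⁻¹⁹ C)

m ≈ 1.67×10⁻²⁷ kg

Combine |q|V = ½mv² and r = mv/(|q|B): eliminate v to get m = qB²r²/(2V).
m = (1.602×10⁻¹⁹)(0.904)²(0.0220)²/(2·1.90×10⁴) ≈ 1.67×10⁻²⁷ kg.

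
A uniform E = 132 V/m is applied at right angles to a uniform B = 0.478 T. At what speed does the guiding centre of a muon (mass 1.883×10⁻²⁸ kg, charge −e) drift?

In crossed fields the guiding centre drifts at v_d = |E×B|/B² = E/B, independent of charge and mass.
v_d = 132/0.478 = 276 m/s.

v_d ≈ 276 m/s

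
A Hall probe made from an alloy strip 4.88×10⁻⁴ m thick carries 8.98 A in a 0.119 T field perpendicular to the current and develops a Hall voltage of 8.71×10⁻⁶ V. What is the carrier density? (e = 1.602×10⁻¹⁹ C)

n ≈ 1.57×10²⁷ m⁻³

From V_H = IB/(n e t), n = IB/(V_H e t).
n = (8.98)(0.119)/((8.71×10⁻⁶)(1.602×10⁻¹⁹)(4.88×10⁻⁴)) ≈ 1.57×10²⁷ m⁻³.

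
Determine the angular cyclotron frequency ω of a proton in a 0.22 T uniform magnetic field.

ω ≈ 2.1×10⁷ rad/s

ω = |q|B/m.
ω = (1.602×10⁻¹⁹)(0.22)/1.673×10⁻²⁷ ≈ 2.1×10⁷ rad/s.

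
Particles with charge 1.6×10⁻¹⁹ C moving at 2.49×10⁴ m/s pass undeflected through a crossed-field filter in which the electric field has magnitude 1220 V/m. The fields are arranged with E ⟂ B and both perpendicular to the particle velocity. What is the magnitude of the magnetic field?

Balance of forces in the selector: qE = qvB ⇒ B = E/v.
B = 1220/2.49×10⁴ = 0.0490 T.

B = 0.0490 T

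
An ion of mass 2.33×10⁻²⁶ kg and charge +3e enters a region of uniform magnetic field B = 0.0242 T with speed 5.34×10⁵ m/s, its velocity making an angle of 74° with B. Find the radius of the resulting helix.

r ≈ 1.03 m

v⊥ = v sinθ = 5.34×10⁵·sin74° ≈ 5.133×10⁵ m/s.
r = m v⊥/(|q|B) = (2.33×10⁻²⁶)(5.133×10⁵)/((4.806×10⁻¹⁹)(0.0242)) ≈ 1.03 m.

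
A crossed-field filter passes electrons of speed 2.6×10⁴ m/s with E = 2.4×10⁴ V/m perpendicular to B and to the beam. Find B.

B = 0.92 T

Balance of forces in the selector: qE = qvB ⇒ B = E/v.
B = 2.4×10⁴/2.6×10⁴ = 0.92 T.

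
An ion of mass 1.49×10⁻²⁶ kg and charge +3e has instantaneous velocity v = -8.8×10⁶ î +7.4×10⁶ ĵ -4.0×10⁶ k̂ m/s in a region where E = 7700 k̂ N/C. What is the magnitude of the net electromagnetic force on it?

|F| ≈ 3.70×10⁻¹⁵ N

Only an electric field acts, so F = qE = (4.806×10⁻¹⁹ C)·(0, 0, 7700) = (0, 0, 3.70×10⁻¹⁵) N.
|F| = 3.70×10⁻¹⁵ N.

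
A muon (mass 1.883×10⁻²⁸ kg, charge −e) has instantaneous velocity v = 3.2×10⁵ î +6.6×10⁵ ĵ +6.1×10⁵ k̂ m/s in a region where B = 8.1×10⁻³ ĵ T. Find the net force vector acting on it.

F ≈ (7.92×10⁻¹⁶, 0, -4.15×10⁻¹⁶) N

v×B = (-4940, 0, 2590) N/C.
F = q v×B = (−1.602×10⁻¹⁹ C)·(-4940, 0, 2590) = (7.92×10⁻¹⁶, 0, -4.15×10⁻¹⁶) N.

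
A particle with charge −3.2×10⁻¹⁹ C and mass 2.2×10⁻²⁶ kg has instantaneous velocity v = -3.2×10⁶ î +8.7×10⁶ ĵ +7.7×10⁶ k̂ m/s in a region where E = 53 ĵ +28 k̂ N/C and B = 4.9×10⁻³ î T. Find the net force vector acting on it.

v×B = (0, 3.77×10⁴, -4.26×10⁴) N/C.
E + v×B = (0, 3.78×10⁴, -4.26×10⁴) N/C.
F = q(E + v×B) = (−3.2×10⁻¹⁹ C)·(0, 3.78×10⁴, -4.26×10⁴) = (0, -1.21×10⁻¹⁴, 1.36×10⁻¹⁴) N.

F ≈ (0, -1.21×10⁻¹⁴, 1.36×10⁻¹⁴) N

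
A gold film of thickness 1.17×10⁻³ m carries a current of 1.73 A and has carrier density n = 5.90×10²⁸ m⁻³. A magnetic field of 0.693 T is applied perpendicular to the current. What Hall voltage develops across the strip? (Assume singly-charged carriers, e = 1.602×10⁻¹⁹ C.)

V_H = IB/(n e t).
V_H = (1.73)(0.693)/((5.90×10²⁸)(1.602×10⁻¹⁹)(1.17×10⁻³)) ≈ 1.08×10⁻⁷ V.

V_H ≈ 1.08×10⁻⁷ V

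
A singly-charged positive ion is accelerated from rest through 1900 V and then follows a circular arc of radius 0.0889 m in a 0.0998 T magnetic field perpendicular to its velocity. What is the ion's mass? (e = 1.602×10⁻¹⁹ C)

m ≈ 3.32×10⁻²⁷ kg

Combine |q|V = ½mv² and r = mv/(|q|B): eliminate v to get m = qB²r²/(2V).
m = (1.602×10⁻¹⁹)(0.0998)²(0.0889)²/(2·1900) ≈ 3.32×10⁻²⁷ kg.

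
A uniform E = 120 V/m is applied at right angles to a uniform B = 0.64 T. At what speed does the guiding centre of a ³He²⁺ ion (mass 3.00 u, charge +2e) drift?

The steady drift has the magnetic force balancing the electric force, so v_d = E/B.
v_d = 120/0.64 = 190 m/s.

v_d ≈ 190 m/s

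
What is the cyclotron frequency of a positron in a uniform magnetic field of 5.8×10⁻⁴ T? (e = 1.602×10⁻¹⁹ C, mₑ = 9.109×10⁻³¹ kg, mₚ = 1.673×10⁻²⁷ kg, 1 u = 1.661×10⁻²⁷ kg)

f = |q|B/(2πm).
f = (1.602×10⁻¹⁹)(5.8×10⁻⁴)/(2π·9.109×10⁻³¹) ≈ 1.6×10⁷ Hz.

f ≈ 1.6×10⁷ Hz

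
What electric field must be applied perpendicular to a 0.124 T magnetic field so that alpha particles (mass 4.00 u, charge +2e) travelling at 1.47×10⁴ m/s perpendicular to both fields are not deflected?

E = 1820 V/m

For straight-line motion qE = qvB, so E = vB.
E = 1.47×10⁴ × 0.124 = 1820 V/m.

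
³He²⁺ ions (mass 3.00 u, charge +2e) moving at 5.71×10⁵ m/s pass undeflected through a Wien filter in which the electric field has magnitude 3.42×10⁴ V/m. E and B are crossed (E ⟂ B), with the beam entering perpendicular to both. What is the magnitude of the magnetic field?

B = 0.0599 T

Balance of forces in the selector: qE = qvB ⇒ B = E/v.
B = 3.42×10⁴/5.71×10⁵ = 0.0599 T.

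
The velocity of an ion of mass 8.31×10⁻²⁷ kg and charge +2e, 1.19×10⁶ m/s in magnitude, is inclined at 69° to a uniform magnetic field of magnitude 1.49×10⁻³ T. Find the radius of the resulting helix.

r ≈ 19.3 m

v⊥ = v sinθ = 1.19×10⁶·sin69° ≈ 1.111×10⁶ m/s.
r = m v⊥/(|q|B) = (8.31×10⁻²⁷)(1.111×10⁶)/((3.204×10⁻¹⁹)(1.49×10⁻³)) ≈ 19.3 m.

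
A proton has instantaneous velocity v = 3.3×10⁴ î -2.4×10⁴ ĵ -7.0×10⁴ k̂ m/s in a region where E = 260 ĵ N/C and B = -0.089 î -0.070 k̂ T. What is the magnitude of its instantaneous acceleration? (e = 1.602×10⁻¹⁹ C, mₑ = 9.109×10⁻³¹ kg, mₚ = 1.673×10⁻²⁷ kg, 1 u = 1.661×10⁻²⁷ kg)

v×B = (1680, 8540, -2140) N/C.
E + v×B = (1680, 8800, -2140) N/C.
F = q(E + v×B) = (1.602×10⁻¹⁹ C)·(1680, 8800, -2140) = (2.69×10⁻¹⁶, 1.41×10⁻¹⁵, -3.42×10⁻¹⁶) N.
|a| = |F|/m = 1.475×10⁻¹⁵/1.673×10⁻²⁷ ≈ 8.82×10¹¹ m/s².

|a| ≈ 8.82×10¹¹ m/s²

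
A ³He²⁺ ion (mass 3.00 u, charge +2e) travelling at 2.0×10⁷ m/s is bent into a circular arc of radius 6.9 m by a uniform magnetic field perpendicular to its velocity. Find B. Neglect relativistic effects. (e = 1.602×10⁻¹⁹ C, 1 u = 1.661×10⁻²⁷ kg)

From |q|vB = mv²/r, B = mv/(|q|r).
B = (4.983×10⁻²⁷)(2.0×10⁷)/((3.204×10⁻¹⁹)(6.9)) ≈ 0.045 T.

B ≈ 0.045 T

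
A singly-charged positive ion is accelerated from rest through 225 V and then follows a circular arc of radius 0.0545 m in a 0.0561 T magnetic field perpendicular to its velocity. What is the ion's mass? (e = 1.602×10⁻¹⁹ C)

Combine |q|V = ½mv² and r = mv/(|q|B): eliminate v to get m = qB²r²/(2V).
m = (1.602×10⁻¹⁹)(0.0561)²(0.0545)²/(2·225) ≈ 3.33×10⁻²⁷ kg.

m ≈ 3.33×10⁻²⁷ kg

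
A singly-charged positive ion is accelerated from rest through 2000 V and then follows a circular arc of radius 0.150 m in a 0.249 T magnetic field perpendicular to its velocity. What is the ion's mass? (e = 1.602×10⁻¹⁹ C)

Combine |q|V = ½mv² and r = mv/(|q|B): eliminate v to get m = qB²r²/(2V).
m = (1.602×10⁻¹⁹)(0.249)²(0.150)²/(2·2000) ≈ 5.59×10⁻²⁶ kg.

m ≈ 5.59×10⁻²⁶ kg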